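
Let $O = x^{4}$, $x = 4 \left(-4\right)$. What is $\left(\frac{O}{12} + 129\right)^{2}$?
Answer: $\frac{281266441}{9} \approx 3.1252 \cdot 10^{7}$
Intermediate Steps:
$x = -16$
$O = 65536$ ($O = \left(-16\right)^{4} = 65536$)
$\left(\frac{O}{12} + 129\right)^{2} = \left(\frac{65536}{12} + 129\right)^{2} = \left(65536 \cdot \frac{1}{12} + 129\right)^{2} = \left(\frac{16384}{3} + 129\right)^{2} = \left(\frac{16771}{3}\right)^{2} = \frac{281266441}{9}$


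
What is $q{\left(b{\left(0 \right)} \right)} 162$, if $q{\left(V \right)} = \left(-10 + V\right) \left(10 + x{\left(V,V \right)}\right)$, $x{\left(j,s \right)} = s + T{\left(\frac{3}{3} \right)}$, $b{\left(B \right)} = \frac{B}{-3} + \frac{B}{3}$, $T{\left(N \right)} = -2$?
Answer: $-12960$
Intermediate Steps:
$b{\left(B \right)} = 0$ ($b{\left(B \right)} = B \left(- \frac{1}{3}\right) + B \frac{1}{3} = - \frac{B}{3} + \frac{B}{3} = 0$)
$x{\left(j,s \right)} = -2 + s$ ($x{\left(j,s \right)} = s - 2 = -2 + s$)
$q{\left(V \right)} = \left(-10 + V\right) \left(8 + V\right)$ ($q{\left(V \right)} = \left(-10 + V\right) \left(10 + \left(-2 + V\right)\right) = \left(-10 + V\right) \left(8 + V\right)$)
$q{\left(b{\left(0 \right)} \right)} 162 = \left(-80 + 0 \left(-2 + 0\right)\right) 162 = \left(-80 + 0 \left(-2\right)\right) 162 = \left(-80 + 0\right) 162 = \left(-80\right) 162 = -12960$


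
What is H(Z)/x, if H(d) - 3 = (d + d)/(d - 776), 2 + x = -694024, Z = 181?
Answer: -1423/412945470 ≈ -3.4460e-6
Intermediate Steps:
x = -694026 (x = -2 - 694024 = -694026)
H(d) = 3 + 2*d/(-776 + d) (H(d) = 3 + (d + d)/(d - 776) = 3 + (2*d)/(-776 + d) = 3 + 2*d/(-776 + d))
H(Z)/x = ((-2328 + 5*181)/(-776 + 181))/(-694026) = ((-2328 + 905)/(-595))*(-1/694026) = -1/595*(-1423)*(-1/694026) = (1423/595)*(-1/694026) = -1423/412945470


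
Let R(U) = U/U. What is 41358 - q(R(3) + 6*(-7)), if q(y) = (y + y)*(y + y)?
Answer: 34634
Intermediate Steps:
R(U) = 1
q(y) = 4*y² (q(y) = (2*y)*(2*y) = 4*y²)
41358 - q(R(3) + 6*(-7)) = 41358 - 4*(1 + 6*(-7))² = 41358 - 4*(1 - 42)² = 41358 - 4*(-41)² = 41358 - 4*1681 = 41358 - 1*6724 = 41358 - 6724 = 34634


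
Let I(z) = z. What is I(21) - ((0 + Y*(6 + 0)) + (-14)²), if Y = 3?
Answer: -193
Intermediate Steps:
I(21) - ((0 + Y*(6 + 0)) + (-14)²) = 21 - ((0 + 3*(6 + 0)) + (-14)²) = 21 - ((0 + 3*6) + 196) = 21 - ((0 + 18) + 196) = 21 - (18 + 196) = 21 - 1*214 = 21 - 214 = -193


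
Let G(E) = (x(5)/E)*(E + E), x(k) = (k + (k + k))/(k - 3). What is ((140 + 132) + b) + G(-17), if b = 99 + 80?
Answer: 466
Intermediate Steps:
x(k) = 3*k/(-3 + k) (x(k) = (k + 2*k)/(-3 + k) = (3*k)/(-3 + k) = 3*k/(-3 + k))
b = 179
G(E) = 15 (G(E) = ((3*5/(-3 + 5))/E)*(E + E) = ((3*5/2)/E)*(2*E) = ((3*5*(1/2))/E)*(2*E) = (15/(2*E))*(2*E) = 15)
((140 + 132) + b) + G(-17) = ((140 + 132) + 179) + 15 = (272 + 179) + 15 = 451 + 15 = 466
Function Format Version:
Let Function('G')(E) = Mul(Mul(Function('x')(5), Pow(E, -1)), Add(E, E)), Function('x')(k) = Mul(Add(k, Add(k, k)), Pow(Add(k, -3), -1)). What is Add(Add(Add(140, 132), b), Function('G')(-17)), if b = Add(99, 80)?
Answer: 466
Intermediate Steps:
Function('x')(k) = Mul(3, k, Pow(Add(-3, k), -1)) (Function('x')(k) = Mul(Add(k, Mul(2, k)), Pow(Add(-3, k), -1)) = Mul(Mul(3, k), Pow(Add(-3, k), -1)) = Mul(3, k, Pow(Add(-3, k), -1)))
b = 179
Function('G')(E) = 15 (Function('G')(E) = Mul(Mul(Mul(3, 5, Pow(Add(-3, 5), -1)), Pow(E, -1)), Add(E, E)) = Mul(Mul(Mul(3, 5, Pow(2, -1)), Pow(E, -1)), Mul(2, E)) = Mul(Mul(Mul(3, 5, Rational(1, 2)), Pow(E, -1)), Mul(2, E)) = Mul(Mul(Rational(15, 2), Pow(E, -1)), Mul(2, E)) = 15)
Add(Add(Add(140, 132), b), Function('G')(-17)) = Add(Add(Add(140, 132), 179), 15) = Add(Add(272, 179), 15) = Add(451, 15) = 466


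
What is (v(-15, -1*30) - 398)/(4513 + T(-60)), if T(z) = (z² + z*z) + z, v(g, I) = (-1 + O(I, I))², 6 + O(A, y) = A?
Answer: 971/11653 ≈ 0.083326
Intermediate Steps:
O(A, y) = -6 + A
v(g, I) = (-7 + I)² (v(g, I) = (-1 + (-6 + I))² = (-7 + I)²)
T(z) = z + 2*z² (T(z) = (z² + z²) + z = 2*z² + z = z + 2*z²)
(v(-15, -1*30) - 398)/(4513 + T(-60)) = ((-7 - 1*30)² - 398)/(4513 - 60*(1 + 2*(-60))) = ((-7 - 30)² - 398)/(4513 - 60*(1 - 120)) = ((-37)² - 398)/(4513 - 60*(-119)) = (1369 - 398)/(4513 + 7140) = 971/11653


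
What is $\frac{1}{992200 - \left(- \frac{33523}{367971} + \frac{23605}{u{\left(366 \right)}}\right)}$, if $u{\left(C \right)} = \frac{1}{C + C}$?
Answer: $- \frac{367971}{5993018533337} \approx -6.14 \cdot 10^{-8}$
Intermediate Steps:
$u{\left(C \right)} = \frac{1}{2 C}$
$\frac{1}{992200 - \left(- \frac{33523}{367971} + \frac{23605}{u{\left(366 \right)}}\right)} = \frac{1}{992200 - \left(17278860 - \frac{33523}{367971}\right)} = \frac{1}{992200 - \left(- \frac{33523}{367971} + \frac{23605}{\frac{1}{2} \cdot \frac{1}{366}}\right)} = \frac{1}{992200 + \left(- 23605 \frac{1}{\frac{1}{732}} + \frac{33523}{367971}\right)} = \frac{1}{992200 + \left(\left(-23605\right) 732 + \frac{33523}{367971}\right)} = \frac{1}{992200 + \left(-17278860 + \frac{33523}{367971}\right)} = \frac{1}{992200 - \frac{6358119359537}{367971}} = \frac{1}{- \frac{5993018533337}{367971}} = - \frac{367971}{5993018533337}$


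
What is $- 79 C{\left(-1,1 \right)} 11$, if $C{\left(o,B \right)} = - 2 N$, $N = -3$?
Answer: $-5214$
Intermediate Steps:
$C{\left(o,B \right)} = 6$ ($C{\left(o,B \right)} = \left(-2\right) \left(-3\right) = 6$)
$- 79 C{\left(-1,1 \right)} 11 = \left(-79\right) 6 \cdot 11 = \left(-474\right) 11 = -5214$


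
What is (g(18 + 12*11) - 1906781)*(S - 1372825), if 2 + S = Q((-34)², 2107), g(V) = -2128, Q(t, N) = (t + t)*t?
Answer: -2481285819105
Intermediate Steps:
Q(t, N) = 2*t² (Q(t, N) = (2*t)*t = 2*t²)
S = 2672670 (S = -2 + 2*((-34)²)² = -2 + 2*1156² = -2 + 2*1336336 = -2 + 2672672 = 2672670)
(g(18 + 12*11) - 1906781)*(S - 1372825) = (-2128 - 1906781)*(2672670 - 1372825) = -1908909*1299845 = -2481285819105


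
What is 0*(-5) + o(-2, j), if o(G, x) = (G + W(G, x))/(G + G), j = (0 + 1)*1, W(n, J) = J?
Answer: 1/4 ≈ 0.25000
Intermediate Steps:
j = 1 (j = 1*1 = 1)
o(G, x) = (G + x)/(2*G) (o(G, x) = (G + x)/(G + G) = (G + x)/((2*G)) = (G + x)*(1/(2*G)) = (G + x)/(2*G))
0*(-5) + o(-2, j) = 0*(-5) + (1/2)*(-2 + 1)/(-2) = 0 + (1/2)*(-1/2)*(-1) = 0 + 1/4 = 1/4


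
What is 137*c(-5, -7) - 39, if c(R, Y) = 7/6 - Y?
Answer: 6479/6 ≈ 1079.8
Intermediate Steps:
c(R, Y) = 7/6 - Y (c(R, Y) = 7*(⅙) - Y = 7/6 - Y)
137*c(-5, -7) - 39 = 137*(7/6 - 1*(-7)) - 39 = 137*(7/6 + 7) - 39 = 137*(49/6) - 39 = 6713/6 - 39 = 6479/6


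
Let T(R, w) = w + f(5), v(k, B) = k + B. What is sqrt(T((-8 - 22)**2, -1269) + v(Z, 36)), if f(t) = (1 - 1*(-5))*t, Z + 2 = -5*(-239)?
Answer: I*sqrt(10) ≈ 3.1623*I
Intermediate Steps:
Z = 1193 (Z = -2 - 5*(-239) = -2 + 1195 = 1193)
f(t) = 6*t (f(t) = (1 + 5)*t = 6*t)
v(k, B) = B + k
T(R, w) = 30 + w (T(R, w) = w + 6*5 = w + 30 = 30 + w)
sqrt(T((-8 - 22)**2, -1269) + v(Z, 36)) = sqrt((30 - 1269) + (36 + 1193)) = sqrt(-1239 + 1229) = sqrt(-10) = I*sqrt(10)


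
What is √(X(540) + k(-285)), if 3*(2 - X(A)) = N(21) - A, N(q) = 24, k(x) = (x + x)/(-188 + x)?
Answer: 6*√1088846/473 ≈ 13.237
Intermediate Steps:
k(x) = 2*x/(-188 + x) (k(x) = (2*x)/(-188 + x) = 2*x/(-188 + x))
X(A) = -6 + A/3 (X(A) = 2 - (24 - A)/3 = 2 + (-8 + A/3) = -6 + A/3)
√(X(540) + k(-285)) = √((-6 + (⅓)*540) + 2*(-285)/(-188 - 285)) = √((-6 + 180) + 2*(-285)/(-473)) = √(174 + 2*(-285)*(-1/473)) = √(174 + 570/473) = √(82872/473) = 6*√1088846/473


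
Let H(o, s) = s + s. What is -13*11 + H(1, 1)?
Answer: -141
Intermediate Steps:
H(o, s) = 2*s
-13*11 + H(1, 1) = -13*11 + 2*1 = -143 + 2 = -141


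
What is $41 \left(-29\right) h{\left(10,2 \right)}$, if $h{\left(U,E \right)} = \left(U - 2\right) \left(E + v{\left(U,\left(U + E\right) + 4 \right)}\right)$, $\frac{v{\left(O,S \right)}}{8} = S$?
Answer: $-1236560$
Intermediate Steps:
$v{\left(O,S \right)} = 8 S$
$h{\left(U,E \right)} = \left(-2 + U\right) \left(32 + 8 U + 9 E\right)$ ($h{\left(U,E \right)} = \left(U - 2\right) \left(E + 8 \left(\left(U + E\right) + 4\right)\right) = \left(-2 + U\right) \left(E + 8 \left(\left(E + U\right) + 4\right)\right) = \left(-2 + U\right) \left(E + 8 \left(4 + E + U\right)\right) = \left(-2 + U\right) \left(E + \left(32 + 8 E + 8 U\right)\right) = \left(-2 + U\right) \left(32 + 8 U + 9 E\right)$)
$41 \left(-29\right) h{\left(10,2 \right)} = 41 \left(-29\right) \left(-64 - 36 + 8 \cdot 10^{2} + 16 \cdot 10 + 9 \cdot 2 \cdot 10\right) = - 1189 \left(-64 - 36 + 8 \cdot 100 + 160 + 180\right) = - 1189 \left(-64 - 36 + 800 + 160 + 180\right) = \left(-1189\right) 1040 = -1236560$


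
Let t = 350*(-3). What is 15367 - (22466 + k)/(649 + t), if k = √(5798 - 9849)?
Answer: 6184633/401 + I*√4051/401 ≈ 15423.0 + 0.15872*I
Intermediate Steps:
t = -1050
k = I*√4051 (k = √(-4051) = I*√4051 ≈ 63.647*I)
15367 - (22466 + k)/(649 + t) = 15367 - (22466 + I*√4051)/(649 - 1050) = 15367 - (22466 + I*√4051)/(-401) = 15367 - (22466 + I*√4051)*(-1)/401 = 15367 - (-22466/401 - I*√4051/401) = 15367 + (22466/401 + I*√4051/401) = 6184633/401 + I*√4051/401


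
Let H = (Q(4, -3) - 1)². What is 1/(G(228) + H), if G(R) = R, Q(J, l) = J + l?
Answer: 1/228 ≈ 0.0043860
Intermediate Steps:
H = 0 (H = ((4 - 3) - 1)² = (1 - 1)² = 0² = 0)
1/(G(228) + H) = 1/(228 + 0) = 1/228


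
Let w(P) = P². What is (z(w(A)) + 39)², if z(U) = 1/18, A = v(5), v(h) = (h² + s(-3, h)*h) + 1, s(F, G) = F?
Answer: 494209/324 ≈ 1525.3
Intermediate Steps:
v(h) = 1 + h² - 3*h (v(h) = (h² - 3*h) + 1 = 1 + h² - 3*h)
A = 11 (A = 1 + 5² - 3*5 = 1 + 25 - 15 = 11)
z(U) = 1/18
(z(w(A)) + 39)² = (1/18 + 39)² = (703/18)² = 494209/324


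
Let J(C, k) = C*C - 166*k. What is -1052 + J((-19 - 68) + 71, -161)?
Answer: 25930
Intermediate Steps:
J(C, k) = C² - 166*k
-1052 + J((-19 - 68) + 71, -161) = -1052 + (((-19 - 68) + 71)² - 166*(-161)) = -1052 + ((-87 + 71)² + 26726) = -1052 + ((-16)² + 26726) = -1052 + (256 + 26726) = -1052 + 26982 = 25930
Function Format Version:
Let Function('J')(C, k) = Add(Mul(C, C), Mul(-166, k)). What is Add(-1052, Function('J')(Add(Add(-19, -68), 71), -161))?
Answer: 25930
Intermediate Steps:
Function('J')(C, k) = Add(Pow(C, 2), Mul(-166, k))
Add(-1052, Function('J')(Add(Add(-19, -68), 71), -161)) = Add(-1052, Add(Pow(Add(Add(-19, -68), 71), 2), Mul(-166, -161))) = Add(-1052, Add(Pow(Add(-87, 71), 2), 26726)) = Add(-1052, Add(Pow(-16, 2), 26726)) = Add(-1052, Add(256, 26726)) = Add(-1052, 26982) = 25930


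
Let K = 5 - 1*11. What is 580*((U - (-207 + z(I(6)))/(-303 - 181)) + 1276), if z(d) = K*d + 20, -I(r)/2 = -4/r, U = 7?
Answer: 90012665/121 ≈ 7.4391e+5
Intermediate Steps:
I(r) = 8/r (I(r) = -(-8)/r = 8/r)
K = -6 (K = 5 - 11 = -6)
z(d) = 20 - 6*d (z(d) = -6*d + 20 = 20 - 6*d)
580*((U - (-207 + z(I(6)))/(-303 - 181)) + 1276) = 580*((7 - (-207 + (20 - 48/6))/(-303 - 181)) + 1276) = 580*((7 - (-207 + (20 - 48/6))/(-484)) + 1276) = 580*((7 - (-207 + (20 - 6*4/3))*(-1)/484) + 1276) = 580*((7 - (-207 + (20 - 8))*(-1)/484) + 1276) = 580*((7 - (-207 + 12)*(-1)/484) + 1276) = 580*((7 - (-195)*(-1)/484) + 1276) = 580*((7 - 1*195/484) + 1276) = 580*((7 - 195/484) + 1276) = 580*(3193/484 + 1276) = 580*(620777/484) = 90012665/121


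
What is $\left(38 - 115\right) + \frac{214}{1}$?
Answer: $137$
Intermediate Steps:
$\left(38 - 115\right) + \frac{214}{1} = \left(38 - 115\right) + 214 \cdot 1 = -77 + 214 = 137$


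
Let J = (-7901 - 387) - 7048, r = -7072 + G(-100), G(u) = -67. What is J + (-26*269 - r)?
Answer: -15191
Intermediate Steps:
r = -7139 (r = -7072 - 67 = -7139)
J = -15336 (J = -8288 - 7048 = -15336)
J + (-26*269 - r) = -15336 + (-26*269 - 1*(-7139)) = -15336 + (-6994 + 7139) = -15336 + 145 = -15191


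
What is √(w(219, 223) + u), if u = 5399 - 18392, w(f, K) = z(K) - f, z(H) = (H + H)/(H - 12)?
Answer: I*√588117346/211 ≈ 114.93*I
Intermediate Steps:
z(H) = 2*H/(-12 + H) (z(H) = (2*H)/(-12 + H) = 2*H/(-12 + H))
w(f, K) = -f + 2*K/(-12 + K) (w(f, K) = 2*K/(-12 + K) - f = -f + 2*K/(-12 + K))
u = -12993
√(w(219, 223) + u) = √((2*223 - 1*219*(-12 + 223))/(-12 + 223) - 12993) = √((446 - 1*219*211)/211 - 12993) = √((446 - 46209)/211 - 12993) = √((1/211)*(-45763) - 12993) = √(-45763/211 - 12993) = √(-2787286/211) = I*√588117346/211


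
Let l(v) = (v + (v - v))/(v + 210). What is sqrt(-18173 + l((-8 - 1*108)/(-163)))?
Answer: 7*I*sqrt(109376193667)/17173 ≈ 134.81*I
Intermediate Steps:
l(v) = v/(210 + v) (l(v) = (v + 0)/(210 + v) = v/(210 + v))
sqrt(-18173 + l((-8 - 1*108)/(-163))) = sqrt(-18173 + ((-8 - 1*108)/(-163))/(210 + (-8 - 1*108)/(-163))) = sqrt(-18173 + ((-8 - 108)*(-1/163))/(210 + (-8 - 108)*(-1/163))) = sqrt(-18173 + (-116*(-1/163))/(210 - 116*(-1/163))) = sqrt(-18173 + 116/(163*(210 + 116/163))) = sqrt(-18173 + 116/(163*(34346/163))) = sqrt(-18173 + (116/163)*(163/34346)) = sqrt(-18173 + 58/17173) = sqrt(-312084871/17173) = 7*I*sqrt(109376193667)/17173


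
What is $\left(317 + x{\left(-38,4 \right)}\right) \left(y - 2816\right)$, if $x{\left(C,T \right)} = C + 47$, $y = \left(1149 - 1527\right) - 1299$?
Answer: $-1464718$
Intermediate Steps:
$y = -1677$ ($y = -378 - 1299 = -1677$)
$x{\left(C,T \right)} = 47 + C$
$\left(317 + x{\left(-38,4 \right)}\right) \left(y - 2816\right) = \left(317 + \left(47 - 38\right)\right) \left(-1677 - 2816\right) = \left(317 + 9\right) \left(-4493\right) = 326 \left(-4493\right) = -1464718$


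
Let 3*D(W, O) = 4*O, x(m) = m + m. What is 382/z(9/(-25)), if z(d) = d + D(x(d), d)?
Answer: -9550/21 ≈ -454.76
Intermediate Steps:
x(m) = 2*m
D(W, O) = 4*O/3 (D(W, O) = (4*O)/3 = 4*O/3)
z(d) = 7*d/3 (z(d) = d + 4*d/3 = 7*d/3)
382/z(9/(-25)) = 382/((7*(9/(-25))/3)) = 382/((7*(9*(-1/25))/3)) = 382/(((7/3)*(-9/25))) = 382/(-21/25) = 382*(-25/21) = -9550/21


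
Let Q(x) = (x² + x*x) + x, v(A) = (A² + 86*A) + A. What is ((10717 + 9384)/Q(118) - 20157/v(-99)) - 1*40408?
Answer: -74613299041/1845756 ≈ -40424.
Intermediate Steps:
v(A) = A² + 87*A
Q(x) = x + 2*x² (Q(x) = (x² + x²) + x = 2*x² + x = x + 2*x²)
((10717 + 9384)/Q(118) - 20157/v(-99)) - 1*40408 = ((10717 + 9384)/((118*(1 + 2*118))) - 20157*(-1/(99*(87 - 99)))) - 1*40408 = (20101/((118*(1 + 236))) - 20157/((-99*(-12)))) - 40408 = (20101/((118*237)) - 20157/1188) - 40408 = (20101/27966 - 20157*1/1188) - 40408 = (20101*(1/27966) - 6719/396) - 40408 = (20101/27966 - 6719/396) - 40408 = -29990593/1845756 - 40408 = -74613299041/1845756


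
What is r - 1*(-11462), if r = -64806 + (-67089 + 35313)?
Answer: -85120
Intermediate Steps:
r = -96582 (r = -64806 - 31776 = -96582)
r - 1*(-11462) = -96582 - 1*(-11462) = -96582 + 11462 = -85120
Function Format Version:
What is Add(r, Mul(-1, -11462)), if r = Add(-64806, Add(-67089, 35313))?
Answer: -85120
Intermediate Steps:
r = -96582 (r = Add(-64806, -31776) = -96582)
Add(r, Mul(-1, -11462)) = Add(-96582, Mul(-1, -11462)) = Add(-96582, 11462) = -85120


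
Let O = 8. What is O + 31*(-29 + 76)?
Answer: 1465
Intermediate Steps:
O + 31*(-29 + 76) = 8 + 31*(-29 + 76) = 8 + 31*47 = 8 + 1457 = 1465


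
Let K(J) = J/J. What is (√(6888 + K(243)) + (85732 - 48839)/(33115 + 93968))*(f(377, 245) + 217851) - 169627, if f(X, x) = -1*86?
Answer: 2283438344189/127083 ≈ 1.7968e+7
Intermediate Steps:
K(J) = 1
f(X, x) = -86
(√(6888 + K(243)) + (85732 - 48839)/(33115 + 93968))*(f(377, 245) + 217851) - 169627 = (√(6888 + 1) + (85732 - 48839)/(33115 + 93968))*(-86 + 217851) - 169627 = (√6889 + 36893/127083)*217765 - 169627 = (83 + 36893*(1/127083))*217765 - 169627 = (83 + 36893/127083)*217765 - 169627 = (10584782/127083)*217765 - 169627 = 2304995052230/127083 - 169627 = 2283438344189/127083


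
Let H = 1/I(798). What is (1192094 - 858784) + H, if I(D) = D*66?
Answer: 17554771081/52668 ≈ 3.3331e+5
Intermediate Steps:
I(D) = 66*D
H = 1/52668 (H = 1/(66*798) = 1/52668 ≈ 1.8987e-5)
(1192094 - 858784) + H = (1192094 - 858784) + 1/52668 = 333310 + 1/52668 = 17554771081/52668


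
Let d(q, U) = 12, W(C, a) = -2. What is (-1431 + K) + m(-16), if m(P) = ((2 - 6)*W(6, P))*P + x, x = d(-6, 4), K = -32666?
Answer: -34213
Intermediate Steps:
x = 12
m(P) = 12 + 8*P (m(P) = ((2 - 6)*(-2))*P + 12 = (-4*(-2))*P + 12 = 8*P + 12 = 12 + 8*P)
(-1431 + K) + m(-16) = (-1431 - 32666) + (12 + 8*(-16)) = -34097 + (12 - 128) = -34097 - 116 = -34213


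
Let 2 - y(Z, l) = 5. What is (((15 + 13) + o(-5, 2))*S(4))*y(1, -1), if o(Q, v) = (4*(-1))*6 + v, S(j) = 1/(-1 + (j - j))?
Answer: 18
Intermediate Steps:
y(Z, l) = -3 (y(Z, l) = 2 - 1*5 = 2 - 5 = -3)
S(j) = -1 (S(j) = 1/(-1 + 0) = 1/(-1) = -1)
o(Q, v) = -24 + v (o(Q, v) = -4*6 + v = -24 + v)
(((15 + 13) + o(-5, 2))*S(4))*y(1, -1) = (((15 + 13) + (-24 + 2))*(-1))*(-3) = ((28 - 22)*(-1))*(-3) = (6*(-1))*(-3) = -6*(-3) = 18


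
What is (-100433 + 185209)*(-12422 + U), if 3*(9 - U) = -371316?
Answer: 9440570584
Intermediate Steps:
U = 123781 (U = 9 - 1/3*(-371316) = 9 + 123772 = 123781)
(-100433 + 185209)*(-12422 + U) = (-100433 + 185209)*(-12422 + 123781) = 84776*111359 = 9440570584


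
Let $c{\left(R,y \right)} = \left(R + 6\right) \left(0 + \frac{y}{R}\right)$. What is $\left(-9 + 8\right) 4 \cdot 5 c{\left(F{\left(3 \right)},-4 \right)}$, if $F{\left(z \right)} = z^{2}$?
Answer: $\frac{400}{3} \approx 133.33$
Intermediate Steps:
$c{\left(R,y \right)} = \frac{y \left(6 + R\right)}{R}$ ($c{\left(R,y \right)} = \left(6 + R\right) \frac{y}{R} = \frac{y \left(6 + R\right)}{R}$)
$\left(-9 + 8\right) 4 \cdot 5 c{\left(F{\left(3 \right)},-4 \right)} = \left(-9 + 8\right) 4 \cdot 5 \left(- \frac{4 \left(6 + 3^{2}\right)}{3^{2}}\right) = - 20 \left(- \frac{4 \left(6 + 9\right)}{9}\right) = - 20 \left(\left(-4\right) \frac{1}{9} \cdot 15\right) = - \frac{20 \left(-20\right)}{3} = \left(-1\right) \left(- \frac{400}{3}\right) = \frac{400}{3}$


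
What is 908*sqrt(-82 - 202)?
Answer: 1816*I*sqrt(71) ≈ 15302.0*I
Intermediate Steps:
908*sqrt(-82 - 202) = 908*sqrt(-284) = 908*(2*I*sqrt(71)) = 1816*I*sqrt(71)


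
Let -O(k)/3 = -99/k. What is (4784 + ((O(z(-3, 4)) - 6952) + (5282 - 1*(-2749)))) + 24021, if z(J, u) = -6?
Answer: 59669/2 ≈ 29835.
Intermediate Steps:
O(k) = 297/k (O(k) = -(-297)/k = 297/k)
(4784 + ((O(z(-3, 4)) - 6952) + (5282 - 1*(-2749)))) + 24021 = (4784 + ((297/(-6) - 6952) + (5282 - 1*(-2749)))) + 24021 = (4784 + ((297*(-1/6) - 6952) + (5282 + 2749))) + 24021 = (4784 + ((-99/2 - 6952) + 8031)) + 24021 = (4784 + (-14003/2 + 8031)) + 24021 = (4784 + 2059/2) + 24021 = 11627/2 + 24021 = 59669/2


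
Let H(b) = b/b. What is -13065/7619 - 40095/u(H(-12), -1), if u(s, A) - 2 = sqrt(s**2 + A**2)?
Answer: -305496870/7619 + 40095*sqrt(2)/2 ≈ -11745.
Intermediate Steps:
H(b) = 1
u(s, A) = 2 + sqrt(A**2 + s**2) (u(s, A) = 2 + sqrt(s**2 + A**2) = 2 + sqrt(A**2 + s**2))
-13065/7619 - 40095/u(H(-12), -1) = -13065/7619 - 40095/(2 + sqrt((-1)**2 + 1**2)) = -13065*1/7619 - 40095/(2 + sqrt(1 + 1)) = -13065/7619 - 40095/(2 + sqrt(2))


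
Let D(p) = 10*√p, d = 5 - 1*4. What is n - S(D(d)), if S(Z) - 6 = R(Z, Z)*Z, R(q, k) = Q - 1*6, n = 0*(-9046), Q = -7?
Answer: 124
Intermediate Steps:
d = 1 (d = 5 - 4 = 1)
n = 0
R(q, k) = -13 (R(q, k) = -7 - 1*6 = -7 - 6 = -13)
S(Z) = 6 - 13*Z
n - S(D(d)) = 0 - (6 - 130*√1) = 0 - (6 - 130) = 0 - 1*(-124) = 0 + 124 = 124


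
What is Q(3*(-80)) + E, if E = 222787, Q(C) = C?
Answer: 222547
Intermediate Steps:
Q(3*(-80)) + E = 3*(-80) + 222787 = -240 + 222787 = 222547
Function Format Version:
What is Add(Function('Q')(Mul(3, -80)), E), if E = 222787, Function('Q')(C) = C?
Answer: 222547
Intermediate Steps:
Add(Function('Q')(Mul(3, -80)), E) = Add(Mul(3, -80), 222787) = Add(-240, 222787) = 222547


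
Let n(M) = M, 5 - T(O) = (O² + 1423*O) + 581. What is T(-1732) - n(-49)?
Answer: -535715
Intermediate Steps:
T(O) = -576 - O² - 1423*O (T(O) = 5 - ((O² + 1423*O) + 581) = 5 - (581 + O² + 1423*O) = 5 + (-581 - O² - 1423*O) = -576 - O² - 1423*O)
T(-1732) - n(-49) = (-576 - 1*(-1732)² - 1423*(-1732)) - 1*(-49) = (-576 - 1*2999824 + 2464636) + 49 = (-576 - 2999824 + 2464636) + 49 = -535764 + 49 = -535715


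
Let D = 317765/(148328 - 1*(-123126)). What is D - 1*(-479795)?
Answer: 130242589695/271454 ≈ 4.7980e+5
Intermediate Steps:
D = 317765/271454 (D = 317765/(148328 + 123126) = 317765/271454 ≈ 1.1706)
D - 1*(-479795) = 317765/271454 - 1*(-479795) = 317765/271454 + 479795 = 130242589695/271454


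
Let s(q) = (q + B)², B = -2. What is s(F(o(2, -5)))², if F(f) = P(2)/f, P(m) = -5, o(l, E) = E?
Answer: 1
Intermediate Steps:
F(f) = -5/f
s(q) = (-2 + q)² (s(q) = (q - 2)² = (-2 + q)²)
s(F(o(2, -5)))² = ((-2 - 5/(-5))²)² = ((-2 - 5*(-⅕))²)² = ((-2 + 1)²)² = ((-1)²)² = 1² = 1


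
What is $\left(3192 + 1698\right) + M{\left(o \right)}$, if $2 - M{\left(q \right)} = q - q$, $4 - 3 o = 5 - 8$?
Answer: $4892$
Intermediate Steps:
$o = \frac{7}{3}$ ($o = \frac{4}{3} - \frac{5 - 8}{3} = \frac{4}{3} - -1 = \frac{4}{3} + 1 = \frac{7}{3} \approx 2.3333$)
$M{\left(q \right)} = 2$ ($M{\left(q \right)} = 2 - \left(q - q\right) = 2 - 0 = 2 + 0 = 2$)
$\left(3192 + 1698\right) + M{\left(o \right)} = \left(3192 + 1698\right) + 2 = 4890 + 2 = 4892$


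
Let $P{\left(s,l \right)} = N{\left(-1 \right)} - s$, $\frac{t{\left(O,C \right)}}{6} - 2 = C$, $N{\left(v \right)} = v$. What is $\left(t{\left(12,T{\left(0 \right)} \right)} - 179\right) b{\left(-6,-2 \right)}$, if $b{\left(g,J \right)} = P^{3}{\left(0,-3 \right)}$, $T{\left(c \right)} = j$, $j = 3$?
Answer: $149$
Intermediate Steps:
$T{\left(c \right)} = 3$
$t{\left(O,C \right)} = 12 + 6 C$
$P{\left(s,l \right)} = -1 - s$
$b{\left(g,J \right)} = -1$ ($b{\left(g,J \right)} = \left(-1 - 0\right)^{3} = \left(-1 + 0\right)^{3} = \left(-1\right)^{3} = -1$)
$\left(t{\left(12,T{\left(0 \right)} \right)} - 179\right) b{\left(-6,-2 \right)} = \left(\left(12 + 6 \cdot 3\right) - 179\right) \left(-1\right) = \left(\left(12 + 18\right) - 179\right) \left(-1\right) = \left(30 - 179\right) \left(-1\right) = \left(-149\right) \left(-1\right) = 149$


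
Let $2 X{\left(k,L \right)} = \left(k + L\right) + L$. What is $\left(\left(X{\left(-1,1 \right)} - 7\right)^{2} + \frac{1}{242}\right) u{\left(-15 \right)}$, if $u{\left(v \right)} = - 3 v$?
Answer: $\frac{920295}{484} \approx 1901.4$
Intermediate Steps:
$X{\left(k,L \right)} = L + \frac{k}{2}$ ($X{\left(k,L \right)} = \frac{\left(k + L\right) + L}{2} = \frac{\left(L + k\right) + L}{2} = \frac{k + 2 L}{2} = L + \frac{k}{2}$)
$\left(\left(X{\left(-1,1 \right)} - 7\right)^{2} + \frac{1}{242}\right) u{\left(-15 \right)} = \left(\left(\left(1 + \frac{1}{2} \left(-1\right)\right) - 7\right)^{2} + \frac{1}{242}\right) \left(\left(-3\right) \left(-15\right)\right) = \left(\left(\left(1 - \frac{1}{2}\right) - 7\right)^{2} + \frac{1}{242}\right) 45 = \left(\left(\frac{1}{2} - 7\right)^{2} + \frac{1}{242}\right) 45 = \left(\left(- \frac{13}{2}\right)^{2} + \frac{1}{242}\right) 45 = \left(\frac{169}{4} + \frac{1}{242}\right) 45 = \frac{20451}{484} \cdot 45 = \frac{920295}{484}$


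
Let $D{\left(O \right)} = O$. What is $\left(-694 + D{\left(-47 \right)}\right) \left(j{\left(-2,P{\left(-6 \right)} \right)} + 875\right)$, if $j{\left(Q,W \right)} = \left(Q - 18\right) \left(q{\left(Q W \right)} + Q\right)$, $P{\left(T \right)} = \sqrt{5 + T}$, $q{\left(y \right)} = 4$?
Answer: $-618735$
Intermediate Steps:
$j{\left(Q,W \right)} = \left(-18 + Q\right) \left(4 + Q\right)$ ($j{\left(Q,W \right)} = \left(Q - 18\right) \left(4 + Q\right) = \left(-18 + Q\right) \left(4 + Q\right)$)
$\left(-694 + D{\left(-47 \right)}\right) \left(j{\left(-2,P{\left(-6 \right)} \right)} + 875\right) = \left(-694 - 47\right) \left(\left(-72 + \left(-2\right)^{2} - -28\right) + 875\right) = - 741 \left(\left(-72 + 4 + 28\right) + 875\right) = - 741 \left(-40 + 875\right) = \left(-741\right) 835 = -618735$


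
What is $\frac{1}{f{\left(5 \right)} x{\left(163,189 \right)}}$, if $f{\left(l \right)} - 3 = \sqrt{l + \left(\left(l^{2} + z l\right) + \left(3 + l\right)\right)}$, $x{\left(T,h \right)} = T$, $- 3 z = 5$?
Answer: $- \frac{9}{10106} + \frac{\sqrt{267}}{10106} \approx 0.00072631$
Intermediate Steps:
$z = - \frac{5}{3}$ ($z = \left(- \frac{1}{3}\right) 5 = - \frac{5}{3} \approx -1.6667$)
$f{\left(l \right)} = 3 + \sqrt{3 + l^{2} + \frac{l}{3}}$ ($f{\left(l \right)} = 3 + \sqrt{l + \left(\left(l^{2} - \frac{5 l}{3}\right) + \left(3 + l\right)\right)} = 3 + \sqrt{l + \left(3 + l^{2} - \frac{2 l}{3}\right)} = 3 + \sqrt{3 + l^{2} + \frac{l}{3}}$)
$\frac{1}{f{\left(5 \right)} x{\left(163,189 \right)}} = \frac{1}{\left(3 + \frac{\sqrt{27 + 3 \cdot 5 + 9 \cdot 5^{2}}}{3}\right) 163} = \frac{1}{\left(3 + \frac{\sqrt{27 + 15 + 9 \cdot 25}}{3}\right) 163} = \frac{1}{\left(3 + \frac{\sqrt{27 + 15 + 225}}{3}\right) 163} = \frac{1}{\left(3 + \frac{\sqrt{267}}{3}\right) 163} = \frac{1}{489 + \frac{163 \sqrt{267}}{3}}$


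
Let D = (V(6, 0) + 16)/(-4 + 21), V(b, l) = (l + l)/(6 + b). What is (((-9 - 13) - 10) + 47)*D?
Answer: 240/17 ≈ 14.118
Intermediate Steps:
V(b, l) = 2*l/(6 + b) (V(b, l) = (2*l)/(6 + b) = 2*l/(6 + b))
D = 16/17 (D = (2*0/(6 + 6) + 16)/(-4 + 21) = (2*0/12 + 16)/17 = (2*0*(1/12) + 16)*(1/17) = (0 + 16)*(1/17) = 16*(1/17) = 16/17 ≈ 0.94118)
(((-9 - 13) - 10) + 47)*D = (((-9 - 13) - 10) + 47)*(16/17) = ((-22 - 10) + 47)*(16/17) = (-32 + 47)*(16/17) = 15*(16/17) = 240/17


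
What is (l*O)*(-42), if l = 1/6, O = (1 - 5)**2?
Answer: -112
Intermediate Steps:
O = 16 (O = (-4)**2 = 16)
l = 1/6 ≈ 0.16667
(l*O)*(-42) = ((1/6)*16)*(-42) = (8/3)*(-42) = -112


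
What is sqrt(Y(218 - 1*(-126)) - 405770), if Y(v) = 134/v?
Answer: I*sqrt(3001072039)/86 ≈ 637.0*I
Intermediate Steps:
sqrt(Y(218 - 1*(-126)) - 405770) = sqrt(134/(218 - 1*(-126)) - 405770) = sqrt(134/(218 + 126) - 405770) = sqrt(134/344 - 405770) = sqrt(134*(1/344) - 405770) = sqrt(67/172 - 405770) = sqrt(-69792373/172) = I*sqrt(3001072039)/86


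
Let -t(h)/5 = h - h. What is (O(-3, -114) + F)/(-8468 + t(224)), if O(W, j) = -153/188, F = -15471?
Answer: 2908701/1591984 ≈ 1.8271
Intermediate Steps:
O(W, j) = -153/188 (O(W, j) = -153*1/188 = -153/188)
t(h) = 0 (t(h) = -5*(h - h) = -5*0 = 0)
(O(-3, -114) + F)/(-8468 + t(224)) = (-153/188 - 15471)/(-8468 + 0) = -2908701/188/(-8468) = -2908701/188*(-1/8468) = 2908701/1591984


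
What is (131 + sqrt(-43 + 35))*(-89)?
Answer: -11659 - 178*I*sqrt(2) ≈ -11659.0 - 251.73*I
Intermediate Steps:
(131 + sqrt(-43 + 35))*(-89) = (131 + sqrt(-8))*(-89) = (131 + 2*I*sqrt(2))*(-89) = -11659 - 178*I*sqrt(2)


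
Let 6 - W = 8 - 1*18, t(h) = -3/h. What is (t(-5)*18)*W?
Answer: 864/5 ≈ 172.80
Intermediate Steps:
W = 16 (W = 6 - (8 - 1*18) = 6 - (8 - 18) = 6 - 1*(-10) = 6 + 10 = 16)
(t(-5)*18)*W = (-3/(-5)*18)*16 = (-3*(-⅕)*18)*16 = ((⅗)*18)*16 = (54/5)*16 = 864/5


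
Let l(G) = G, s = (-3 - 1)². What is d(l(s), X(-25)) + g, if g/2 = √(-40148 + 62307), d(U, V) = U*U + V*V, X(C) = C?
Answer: 881 + 2*√22159 ≈ 1178.7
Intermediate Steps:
s = 16 (s = (-4)² = 16)
d(U, V) = U² + V²
g = 2*√22159 (g = 2*√(-40148 + 62307) = 2*√22159 ≈ 297.72)
d(l(s), X(-25)) + g = (16² + (-25)²) + 2*√22159 = (256 + 625) + 2*√22159 = 881 + 2*√22159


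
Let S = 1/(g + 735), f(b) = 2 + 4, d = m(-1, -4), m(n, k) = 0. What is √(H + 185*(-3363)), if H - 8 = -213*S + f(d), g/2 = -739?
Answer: 5*I*√13738086346/743 ≈ 788.76*I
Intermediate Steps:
g = -1478 (g = 2*(-739) = -1478)
d = 0
f(b) = 6
S = -1/743 (S = 1/(-1478 + 735) = 1/(-743) = -1/743 ≈ -0.0013459)
H = 10615/743 (H = 8 + (-213*(-1/743) + 6) = 8 + (213/743 + 6) = 8 + 4671/743 = 10615/743 ≈ 14.287)
√(H + 185*(-3363)) = √(10615/743 + 185*(-3363)) = √(10615/743 - 622155) = √(-462250550/743) = 5*I*√13738086346/743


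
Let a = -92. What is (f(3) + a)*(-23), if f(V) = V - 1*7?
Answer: 2208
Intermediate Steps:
f(V) = -7 + V (f(V) = V - 7 = -7 + V)
(f(3) + a)*(-23) = ((-7 + 3) - 92)*(-23) = (-4 - 92)*(-23) = -96*(-23) = 2208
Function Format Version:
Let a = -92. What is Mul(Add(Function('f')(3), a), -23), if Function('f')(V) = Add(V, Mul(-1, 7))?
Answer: 2208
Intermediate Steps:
Function('f')(V) = Add(-7, V) (Function('f')(V) = Add(V, -7) = Add(-7, V))
Mul(Add(Function('f')(3), a), -23) = Mul(Add(Add(-7, 3), -92), -23) = Mul(Add(-4, -92), -23) = Mul(-96, -23) = 2208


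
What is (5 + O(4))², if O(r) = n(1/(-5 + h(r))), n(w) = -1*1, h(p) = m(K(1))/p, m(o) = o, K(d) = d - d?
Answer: 16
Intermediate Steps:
K(d) = 0
h(p) = 0 (h(p) = 0/p = 0)
n(w) = -1
O(r) = -1
(5 + O(4))² = (5 - 1)² = 4² = 16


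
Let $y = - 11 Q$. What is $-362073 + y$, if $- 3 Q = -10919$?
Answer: $- \frac{1206328}{3} \approx -4.0211 \cdot 10^{5}$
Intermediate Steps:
$Q = \frac{10919}{3}$ ($Q = \left(- \frac{1}{3}\right) \left(-10919\right) = \frac{10919}{3} \approx 3639.7$)
$y = - \frac{120109}{3}$ ($y = \left(-11\right) \frac{10919}{3} = - \frac{120109}{3} \approx -40036.0$)
$-362073 + y = -362073 - \frac{120109}{3} = - \frac{1206328}{3}$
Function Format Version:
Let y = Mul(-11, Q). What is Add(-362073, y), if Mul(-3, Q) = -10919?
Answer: Rational(-1206328, 3) ≈ -4.0211e+5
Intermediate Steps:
Q = Rational(10919, 3) (Q = Mul(Rational(-1, 3), -10919) = Rational(10919, 3) ≈ 3639.7)
y = Rational(-120109, 3) (y = Mul(-11, Rational(10919, 3)) = Rational(-120109, 3) ≈ -40036.)
Add(-362073, y) = Add(-362073, Rational(-120109, 3)) = Rational(-1206328, 3)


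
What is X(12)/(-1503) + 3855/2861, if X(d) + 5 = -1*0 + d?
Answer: 5774038/4300083 ≈ 1.3428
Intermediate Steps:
X(d) = -5 + d (X(d) = -5 + (-1*0 + d) = -5 + (0 + d) = -5 + d)
X(12)/(-1503) + 3855/2861 = (-5 + 12)/(-1503) + 3855/2861 = 7*(-1/1503) + 3855*(1/2861) = -7/1503 + 3855/2861 = 5774038/4300083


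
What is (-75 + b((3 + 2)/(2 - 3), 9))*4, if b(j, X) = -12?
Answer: -348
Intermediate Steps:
(-75 + b((3 + 2)/(2 - 3), 9))*4 = (-75 - 12)*4 = -87*4 = -348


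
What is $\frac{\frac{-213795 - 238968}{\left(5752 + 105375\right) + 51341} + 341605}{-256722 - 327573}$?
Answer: $- \frac{6166603153}{10547693340} \approx -0.58464$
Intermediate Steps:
$\frac{\frac{-213795 - 238968}{\left(5752 + 105375\right) + 51341} + 341605}{-256722 - 327573} = \frac{- \frac{452763}{111127 + 51341} + 341605}{-584295} = \left(- \frac{452763}{162468} + 341605\right) \left(- \frac{1}{584295}\right) = \left(\left(-452763\right) \frac{1}{162468} + 341605\right) \left(- \frac{1}{584295}\right) = \left(- \frac{50307}{18052} + 341605\right) \left(- \frac{1}{584295}\right) = \frac{6166603153}{18052} \left(- \frac{1}{584295}\right) = - \frac{6166603153}{10547693340}$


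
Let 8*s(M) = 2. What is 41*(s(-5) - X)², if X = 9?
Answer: 50225/16 ≈ 3139.1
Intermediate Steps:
s(M) = ¼ (s(M) = (⅛)*2 = ¼)
41*(s(-5) - X)² = 41*(¼ - 1*9)² = 41*(¼ - 9)² = 41*(-35/4)² = 41*(1225/16) = 50225/16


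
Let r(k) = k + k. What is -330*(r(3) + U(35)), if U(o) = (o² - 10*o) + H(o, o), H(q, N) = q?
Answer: -302280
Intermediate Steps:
r(k) = 2*k
U(o) = o² - 9*o (U(o) = (o² - 10*o) + o = o² - 9*o)
-330*(r(3) + U(35)) = -330*(2*3 + 35*(-9 + 35)) = -330*(6 + 35*26) = -330*(6 + 910) = -330*916 = -302280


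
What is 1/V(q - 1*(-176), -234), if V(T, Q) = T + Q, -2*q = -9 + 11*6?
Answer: -2/173 ≈ -0.011561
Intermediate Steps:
q = -57/2 (q = -(-9 + 11*6)/2 = -(-9 + 66)/2 = -½*57 = -57/2 ≈ -28.500)
V(T, Q) = Q + T
1/V(q - 1*(-176), -234) = 1/(-234 + (-57/2 - 1*(-176))) = 1/(-234 + (-57/2 + 176)) = 1/(-234 + 295/2) = 1/(-173/2) = -2/173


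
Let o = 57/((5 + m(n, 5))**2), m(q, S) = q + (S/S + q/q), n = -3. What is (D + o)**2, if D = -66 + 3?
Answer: 904401/256 ≈ 3532.8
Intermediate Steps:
m(q, S) = 2 + q (m(q, S) = q + (1 + 1) = q + 2 = 2 + q)
D = -63
o = 57/16 (o = 57/((5 + (2 - 3))**2) = 57/((5 - 1)**2) = 57/(4**2) = 57/16 ≈ 3.5625)
(D + o)**2 = (-63 + 57/16)**2 = (-951/16)**2 = 904401/256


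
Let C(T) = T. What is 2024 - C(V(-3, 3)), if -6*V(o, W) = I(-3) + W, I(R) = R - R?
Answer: 4049/2 ≈ 2024.5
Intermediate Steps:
I(R) = 0
V(o, W) = -W/6 (V(o, W) = -(0 + W)/6 = -W/6)
2024 - C(V(-3, 3)) = 2024 - (-1)*3/6 = 2024 - 1*(-½) = 2024 + ½ = 4049/2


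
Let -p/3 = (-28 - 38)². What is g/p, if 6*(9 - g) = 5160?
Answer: 851/13068 ≈ 0.065121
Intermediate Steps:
g = -851 (g = 9 - ⅙*5160 = 9 - 860 = -851)
p = -13068 (p = -3*(-28 - 38)² = -3*(-66)² = -3*4356 = -13068)
g/p = -851/(-13068) = -851*(-1/13068) = 851/13068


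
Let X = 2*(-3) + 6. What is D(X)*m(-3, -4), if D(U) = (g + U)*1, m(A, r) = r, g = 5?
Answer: -20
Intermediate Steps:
X = 0 (X = -6 + 6 = 0)
D(U) = 5 + U (D(U) = (5 + U)*1 = 5 + U)
D(X)*m(-3, -4) = (5 + 0)*(-4) = 5*(-4) = -20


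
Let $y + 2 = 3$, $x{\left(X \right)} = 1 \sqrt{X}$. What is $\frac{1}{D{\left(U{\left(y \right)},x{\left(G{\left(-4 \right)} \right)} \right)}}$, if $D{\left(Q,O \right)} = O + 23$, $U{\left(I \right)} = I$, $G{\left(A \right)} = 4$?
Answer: $\frac{1}{25} \approx 0.04$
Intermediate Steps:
$x{\left(X \right)} = \sqrt{X}$
$y = 1$ ($y = -2 + 3 = 1$)
$D{\left(Q,O \right)} = 23 + O$
$\frac{1}{D{\left(U{\left(y \right)},x{\left(G{\left(-4 \right)} \right)} \right)}} = \frac{1}{23 + \sqrt{4}} = \frac{1}{23 + 2} = \frac{1}{25}$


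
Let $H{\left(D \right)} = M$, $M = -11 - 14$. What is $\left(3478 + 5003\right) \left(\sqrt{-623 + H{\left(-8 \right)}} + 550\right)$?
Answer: $4664550 + 152658 i \sqrt{2} \approx 4.6646 \cdot 10^{6} + 2.1589 \cdot 10^{5} i$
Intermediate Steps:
$M = -25$
$H{\left(D \right)} = -25$
$\left(3478 + 5003\right) \left(\sqrt{-623 + H{\left(-8 \right)}} + 550\right) = \left(3478 + 5003\right) \left(\sqrt{-623 - 25} + 550\right) = 8481 \left(\sqrt{-648} + 550\right) = 8481 \left(18 i \sqrt{2} + 550\right) = 8481 \left(550 + 18 i \sqrt{2}\right) = 4664550 + 152658 i \sqrt{2}$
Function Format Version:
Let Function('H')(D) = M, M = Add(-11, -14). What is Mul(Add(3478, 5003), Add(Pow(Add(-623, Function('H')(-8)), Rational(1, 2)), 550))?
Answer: Add(4664550, Mul(152658, I, Pow(2, Rational(1, 2)))) ≈ Add(4.6646e+6, Mul(2.1589e+5, I))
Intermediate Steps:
M = -25
Function('H')(D) = -25
Mul(Add(3478, 5003), Add(Pow(Add(-623, Function('H')(-8)), Rational(1, 2)), 550)) = Mul(Add(3478, 5003), Add(Pow(Add(-623, -25), Rational(1, 2)), 550)) = Mul(8481, Add(Pow(-648, Rational(1, 2)), 550)) = Mul(8481, Add(Mul(18, I, Pow(2, Rational(1, 2))), 550)) = Mul(8481, Add(550, Mul(18, I, Pow(2, Rational(1, 2))))) = Add(4664550, Mul(152658, I, Pow(2, Rational(1, 2))))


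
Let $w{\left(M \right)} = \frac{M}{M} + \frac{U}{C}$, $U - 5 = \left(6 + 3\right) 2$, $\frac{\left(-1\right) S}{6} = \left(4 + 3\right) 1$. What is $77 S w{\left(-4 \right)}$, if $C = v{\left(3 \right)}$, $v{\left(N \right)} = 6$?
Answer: $-15631$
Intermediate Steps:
$C = 6$
$S = -42$ ($S = - 6 \left(4 + 3\right) 1 = - 6 \cdot 7 \cdot 1 = \left(-6\right) 7 = -42$)
$U = 23$ ($U = 5 + \left(6 + 3\right) 2 = 5 + 9 \cdot 2 = 5 + 18 = 23$)
$w{\left(M \right)} = \frac{29}{6}$ ($w{\left(M \right)} = \frac{M}{M} + \frac{23}{6} = 1 + 23 \cdot \frac{1}{6} = 1 + \frac{23}{6} = \frac{29}{6}$)
$77 S w{\left(-4 \right)} = 77 \left(-42\right) \frac{29}{6} = \left(-3234\right) \frac{29}{6} = -15631$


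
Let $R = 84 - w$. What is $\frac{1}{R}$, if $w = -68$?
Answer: $\frac{1}{152} \approx 0.0065789$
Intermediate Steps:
$R = 152$ ($R = 84 - -68 = 84 + 68 = 152$)
$\frac{1}{R} = \frac{1}{152}$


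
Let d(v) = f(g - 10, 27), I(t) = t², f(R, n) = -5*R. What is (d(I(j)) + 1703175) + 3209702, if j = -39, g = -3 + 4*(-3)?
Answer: 4913002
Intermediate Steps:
g = -15 (g = -3 - 12 = -15)
d(v) = 125 (d(v) = -5*(-15 - 10) = -5*(-25) = 125)
(d(I(j)) + 1703175) + 3209702 = (125 + 1703175) + 3209702 = 1703300 + 3209702 = 4913002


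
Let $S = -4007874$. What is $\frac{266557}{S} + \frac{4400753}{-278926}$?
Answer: $- \frac{4428003301726}{279475065831} \approx -15.844$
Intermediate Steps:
$\frac{266557}{S} + \frac{4400753}{-278926} = \frac{266557}{-4007874} + \frac{4400753}{-278926} = 266557 \left(- \frac{1}{4007874}\right) + 4400753 \left(- \frac{1}{278926}\right) = - \frac{266557}{4007874} - \frac{4400753}{278926} = - \frac{4428003301726}{279475065831}$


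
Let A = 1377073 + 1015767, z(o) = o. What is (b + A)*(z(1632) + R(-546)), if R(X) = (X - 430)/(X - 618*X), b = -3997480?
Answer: -147035957413120/56147 ≈ -2.6188e+9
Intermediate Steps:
A = 2392840
R(X) = -(-430 + X)/(617*X) (R(X) = (-430 + X)/((-617*X)) = (-430 + X)*(-1/(617*X)) = -(-430 + X)/(617*X))
(b + A)*(z(1632) + R(-546)) = (-3997480 + 2392840)*(1632 + (1/617)*(430 - 1*(-546))/(-546)) = -1604640*(1632 + (1/617)*(-1/546)*(430 + 546)) = -1604640*(1632 + (1/617)*(-1/546)*976) = -1604640*(1632 - 488/168441) = -1604640*274895224/168441 = -147035957413120/56147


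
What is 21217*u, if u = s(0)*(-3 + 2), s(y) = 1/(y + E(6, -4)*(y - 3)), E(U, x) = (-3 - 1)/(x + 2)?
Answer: 21217/6 ≈ 3536.2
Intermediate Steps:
E(U, x) = -4/(2 + x)
s(y) = 1/(-6 + 3*y) (s(y) = 1/(y + (-4/(2 - 4))*(y - 3)) = 1/(y + (-4/(-2))*(-3 + y)) = 1/(y + (-4*(-1/2))*(-3 + y)) = 1/(y + 2*(-3 + y)) = 1/(y + (-6 + 2*y)) = 1/(-6 + 3*y))
u = 1/6 (u = (1/(3*(-2 + 0)))*(-3 + 2) = ((1/3)/(-2))*(-1) = ((1/3)*(-1/2))*(-1) = -1/6*(-1) = 1/6 ≈ 0.16667)
21217*u = 21217*(1/6) = 21217/6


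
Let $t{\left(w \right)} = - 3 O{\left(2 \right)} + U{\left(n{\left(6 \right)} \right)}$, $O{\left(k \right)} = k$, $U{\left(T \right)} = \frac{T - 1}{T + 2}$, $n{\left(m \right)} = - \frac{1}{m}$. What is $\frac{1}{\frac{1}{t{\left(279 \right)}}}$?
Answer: $- \frac{73}{11} \approx -6.6364$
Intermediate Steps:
$U{\left(T \right)} = \frac{-1 + T}{2 + T}$
$t{\left(w \right)} = - \frac{73}{11}$ ($t{\left(w \right)} = \left(-3\right) 2 + \frac{-1 - \frac{1}{6}}{2 - \frac{1}{6}} = -6 + \frac{-1 - \frac{1}{6}}{2 - \frac{1}{6}} = -6 + \frac{1}{\frac{11}{6}} \left(- \frac{7}{6}\right) = -6 + \frac{6}{11} \left(- \frac{7}{6}\right) = -6 - \frac{7}{11} = - \frac{73}{11}$)
$\frac{1}{\frac{1}{t{\left(279 \right)}}} = \frac{1}{\frac{1}{- \frac{73}{11}}} = \frac{1}{- \frac{11}{73}} = - \frac{73}{11}$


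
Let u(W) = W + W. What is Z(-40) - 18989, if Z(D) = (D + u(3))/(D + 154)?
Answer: -1082390/57 ≈ -18989.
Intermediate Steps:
u(W) = 2*W
Z(D) = (6 + D)/(154 + D) (Z(D) = (D + 2*3)/(D + 154) = (D + 6)/(154 + D) = (6 + D)/(154 + D))
Z(-40) - 18989 = (6 - 40)/(154 - 40) - 18989 = -34/114 - 18989 = (1/114)*(-34) - 18989 = -17/57 - 18989 = -1082390/57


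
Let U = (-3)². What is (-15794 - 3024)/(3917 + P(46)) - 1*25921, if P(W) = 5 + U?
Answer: -101914269/3931 ≈ -25926.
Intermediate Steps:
U = 9
P(W) = 14 (P(W) = 5 + 9 = 14)
(-15794 - 3024)/(3917 + P(46)) - 1*25921 = (-15794 - 3024)/(3917 + 14) - 1*25921 = -18818/3931 - 25921 = -101914269/3931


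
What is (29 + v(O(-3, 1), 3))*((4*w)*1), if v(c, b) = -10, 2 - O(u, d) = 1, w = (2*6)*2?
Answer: 1824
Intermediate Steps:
w = 24 (w = 12*2 = 24)
O(u, d) = 1 (O(u, d) = 2 - 1*1 = 2 - 1 = 1)
(29 + v(O(-3, 1), 3))*((4*w)*1) = (29 - 10)*((4*24)*1) = 19*(96*1) = 19*96 = 1824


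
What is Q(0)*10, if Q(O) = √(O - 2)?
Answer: 10*I*√2 ≈ 14.142*I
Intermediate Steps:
Q(O) = √(-2 + O)
Q(0)*10 = √(-2 + 0)*10 = √(-2)*10 = (I*√2)*10 = 10*I*√2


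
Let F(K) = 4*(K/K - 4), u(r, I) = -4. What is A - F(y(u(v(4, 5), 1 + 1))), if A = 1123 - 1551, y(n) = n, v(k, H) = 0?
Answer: -416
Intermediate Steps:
A = -428
F(K) = -12 (F(K) = 4*(1 - 4) = 4*(-3) = -12)
A - F(y(u(v(4, 5), 1 + 1))) = -428 - 1*(-12) = -428 + 12 = -416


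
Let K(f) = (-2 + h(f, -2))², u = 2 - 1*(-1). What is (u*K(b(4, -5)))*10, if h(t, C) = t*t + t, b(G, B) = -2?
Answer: 0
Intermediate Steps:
h(t, C) = t + t² (h(t, C) = t² + t = t + t²)
u = 3 (u = 2 + 1 = 3)
K(f) = (-2 + f*(1 + f))²
(u*K(b(4, -5)))*10 = (3*(-2 - 2*(1 - 2))²)*10 = (3*(-2 - 2*(-1))²)*10 = (3*(-2 + 2)²)*10 = (3*0²)*10 = (3*0)*10 = 0*10 = 0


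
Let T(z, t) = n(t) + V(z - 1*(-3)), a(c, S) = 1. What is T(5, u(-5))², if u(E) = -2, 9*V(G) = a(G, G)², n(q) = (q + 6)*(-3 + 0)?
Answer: 11449/81 ≈ 141.35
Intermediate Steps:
n(q) = -18 - 3*q (n(q) = (6 + q)*(-3) = -18 - 3*q)
V(G) = ⅑ (V(G) = (⅑)*1² = (⅑)*1 = ⅑)
T(z, t) = -161/9 - 3*t (T(z, t) = (-18 - 3*t) + ⅑ = -161/9 - 3*t)
T(5, u(-5))² = (-161/9 - 3*(-2))² = (-161/9 + 6)² = (-107/9)² = 11449/81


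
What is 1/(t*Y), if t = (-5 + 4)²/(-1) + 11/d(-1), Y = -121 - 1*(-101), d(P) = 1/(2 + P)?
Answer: -1/200 ≈ -0.0050000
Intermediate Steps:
Y = -20 (Y = -121 + 101 = -20)
t = 10 (t = (-5 + 4)²/(-1) + 11/(1/(2 - 1)) = (-1)²*(-1) + 11/(1/1) = 1*(-1) + 11/1 = -1 + 11*1 = -1 + 11 = 10)
1/(t*Y) = 1/(10*(-20)) = 1/(-200) = -1/200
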